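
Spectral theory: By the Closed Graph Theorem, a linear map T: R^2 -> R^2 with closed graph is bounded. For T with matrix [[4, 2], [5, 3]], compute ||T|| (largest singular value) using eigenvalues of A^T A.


A^T A = [[41, 23], [23, 13]]
trace(A^T A) = 54, det(A^T A) = 4
discriminant = 54^2 - 4*4 = 2900
Largest eigenvalue of A^T A = (trace + sqrt(disc))/2 = 53.9258
||T|| = sqrt(53.9258) = 7.3434

7.3434


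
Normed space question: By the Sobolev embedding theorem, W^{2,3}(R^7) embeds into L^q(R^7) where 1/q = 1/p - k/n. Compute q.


Using the Sobolev embedding formula: 1/q = 1/p - k/n
1/q = 1/3 - 2/7 = 1/21
q = 1/(1/21) = 21

21.0000


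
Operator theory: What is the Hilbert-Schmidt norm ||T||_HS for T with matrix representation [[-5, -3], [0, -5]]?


The Hilbert-Schmidt norm is sqrt(sum of squares of all entries).
Sum of squares = (-5)^2 + (-3)^2 + 0^2 + (-5)^2
= 25 + 9 + 0 + 25 = 59
||T||_HS = sqrt(59) = 7.6811

7.6811


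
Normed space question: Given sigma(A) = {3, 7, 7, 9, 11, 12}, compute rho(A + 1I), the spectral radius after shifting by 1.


Spectrum of A + 1I = {4, 8, 8, 10, 12, 13}
Spectral radius = max |lambda| over the shifted spectrum
= max(4, 8, 8, 10, 12, 13) = 13

13


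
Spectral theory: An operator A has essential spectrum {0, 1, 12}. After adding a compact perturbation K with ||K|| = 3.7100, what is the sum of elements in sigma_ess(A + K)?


By Weyl's theorem, the essential spectrum is invariant under compact perturbations.
sigma_ess(A + K) = sigma_ess(A) = {0, 1, 12}
Sum = 0 + 1 + 12 = 13

13


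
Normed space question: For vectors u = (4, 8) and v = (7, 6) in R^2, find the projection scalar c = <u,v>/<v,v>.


Computing <u,v> = 4*7 + 8*6 = 76
Computing <v,v> = 7^2 + 6^2 = 85
Projection coefficient = 76/85 = 0.8941

0.8941


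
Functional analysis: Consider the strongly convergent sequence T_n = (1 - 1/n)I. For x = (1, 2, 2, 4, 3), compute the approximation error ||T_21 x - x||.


T_21 x - x = (1 - 1/21)x - x = -x/21
||x|| = sqrt(34) = 5.8310
||T_21 x - x|| = ||x||/21 = 5.8310/21 = 0.2777

0.2777


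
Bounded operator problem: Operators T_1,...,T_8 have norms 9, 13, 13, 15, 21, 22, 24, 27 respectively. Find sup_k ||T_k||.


By the Uniform Boundedness Principle, the supremum of norms is finite.
sup_k ||T_k|| = max(9, 13, 13, 15, 21, 22, 24, 27) = 27

27


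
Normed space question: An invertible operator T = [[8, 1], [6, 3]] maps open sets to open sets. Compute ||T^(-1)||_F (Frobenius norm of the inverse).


det(T) = 8*3 - 1*6 = 18
T^(-1) = (1/18) * [[3, -1], [-6, 8]] = [[0.1667, -0.0556], [-0.3333, 0.4444]]
||T^(-1)||_F^2 = 0.1667^2 + (-0.0556)^2 + (-0.3333)^2 + 0.4444^2 = 0.3395
||T^(-1)||_F = sqrt(0.3395) = 0.5827

0.5827


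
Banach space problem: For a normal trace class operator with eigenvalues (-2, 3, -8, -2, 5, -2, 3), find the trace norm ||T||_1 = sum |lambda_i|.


For a normal operator, singular values equal |eigenvalues|.
Trace norm = sum |lambda_i| = 2 + 3 + 8 + 2 + 5 + 2 + 3
= 25

25


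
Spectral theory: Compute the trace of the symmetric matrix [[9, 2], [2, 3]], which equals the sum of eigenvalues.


For a self-adjoint (symmetric) matrix, the eigenvalues are real.
The sum of eigenvalues equals the trace of the matrix.
trace = 9 + 3 = 12

12


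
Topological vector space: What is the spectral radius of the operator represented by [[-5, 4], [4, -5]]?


For a 2x2 matrix, eigenvalues satisfy lambda^2 - (trace)*lambda + det = 0
trace = -5 + -5 = -10
det = -5*-5 - 4*4 = 9
discriminant = (-10)^2 - 4*(9) = 64
spectral radius = max |eigenvalue| = 9.0000

9.0000


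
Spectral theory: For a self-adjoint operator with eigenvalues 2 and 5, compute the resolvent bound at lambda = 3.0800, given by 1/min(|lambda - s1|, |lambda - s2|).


dist(3.0800, {2, 5}) = min(|3.0800 - 2|, |3.0800 - 5|)
= min(1.0800, 1.9200) = 1.0800
Resolvent bound = 1/1.0800 = 0.9259

0.9259


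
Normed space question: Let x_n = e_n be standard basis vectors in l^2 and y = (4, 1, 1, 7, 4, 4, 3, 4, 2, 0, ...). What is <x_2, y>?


x_2 = e_2 is the standard basis vector with 1 in position 2.
<x_2, y> = y_2 = 1
As n -> infinity, <x_n, y> -> 0, confirming weak convergence of (x_n) to 0.

1


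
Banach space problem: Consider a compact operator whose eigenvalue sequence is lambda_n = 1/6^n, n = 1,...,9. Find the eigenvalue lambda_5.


The eigenvalue formula gives lambda_5 = 1/6^5
= 1/7776
= 1.2860e-04

1.2860e-04


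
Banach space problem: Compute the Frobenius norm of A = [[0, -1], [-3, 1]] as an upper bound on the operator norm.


||A||_F^2 = sum a_ij^2
= 0^2 + (-1)^2 + (-3)^2 + 1^2
= 0 + 1 + 9 + 1 = 11
||A||_F = sqrt(11) = 3.3166

3.3166


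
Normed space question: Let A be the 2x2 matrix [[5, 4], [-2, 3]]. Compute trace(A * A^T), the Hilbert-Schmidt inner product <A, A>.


trace(A * A^T) = sum of squares of all entries
= 5^2 + 4^2 + (-2)^2 + 3^2
= 25 + 16 + 4 + 9
= 54

54


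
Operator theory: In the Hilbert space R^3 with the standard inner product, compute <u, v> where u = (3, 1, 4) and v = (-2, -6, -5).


Computing the standard inner product <u, v> = sum u_i * v_i
= 3*-2 + 1*-6 + 4*-5
= -6 + -6 + -20
= -32

-32


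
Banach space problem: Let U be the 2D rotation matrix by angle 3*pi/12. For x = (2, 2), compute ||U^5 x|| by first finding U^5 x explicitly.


U is a rotation by theta = 3*pi/12
U^5 = rotation by 5*theta = 15*pi/12
cos(15*pi/12) = -0.7071, sin(15*pi/12) = -0.7071
U^5 x = (-0.7071 * 2 - -0.7071 * 2, -0.7071 * 2 + -0.7071 * 2)
= (0.0000, -2.8284)
||U^5 x|| = sqrt(0.0000^2 + (-2.8284)^2) = sqrt(8.0000) = 2.8284

2.8284


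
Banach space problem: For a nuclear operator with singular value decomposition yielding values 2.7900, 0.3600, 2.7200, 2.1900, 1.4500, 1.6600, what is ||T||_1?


The nuclear norm is the sum of all singular values.
||T||_1 = 2.7900 + 0.3600 + 2.7200 + 2.1900 + 1.4500 + 1.6600
= 11.1700

11.1700


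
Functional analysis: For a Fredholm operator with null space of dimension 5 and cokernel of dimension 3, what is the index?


The Fredholm index is defined as ind(T) = dim(ker T) - dim(coker T)
= 5 - 3
= 2

2


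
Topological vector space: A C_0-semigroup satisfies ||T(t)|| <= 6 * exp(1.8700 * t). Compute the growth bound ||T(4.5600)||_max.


||T(4.5600)|| <= 6 * exp(1.8700 * 4.5600)
= 6 * exp(8.5272)
= 6 * 5050.2852
= 30301.7113

30301.7113


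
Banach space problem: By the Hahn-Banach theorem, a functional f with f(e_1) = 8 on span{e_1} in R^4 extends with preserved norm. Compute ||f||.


The norm of f is given by ||f|| = sup_{||x||=1} |f(x)|.
On span{e_1}, ||e_1|| = 1, so ||f|| = |f(e_1)| / ||e_1||
= |8| / 1 = 8.0000

8.0000


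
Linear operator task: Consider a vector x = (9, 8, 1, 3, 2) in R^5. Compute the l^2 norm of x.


The l^2 norm = (sum |x_i|^2)^(1/2)
Sum of 2th powers = 81 + 64 + 1 + 9 + 4 = 159
||x||_2 = (159)^(1/2) = 12.6095

12.6095


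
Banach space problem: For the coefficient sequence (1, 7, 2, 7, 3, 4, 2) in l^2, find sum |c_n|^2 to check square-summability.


sum |c_n|^2 = 1^2 + 7^2 + 2^2 + 7^2 + 3^2 + 4^2 + 2^2
= 1 + 49 + 4 + 49 + 9 + 16 + 4
= 132

132


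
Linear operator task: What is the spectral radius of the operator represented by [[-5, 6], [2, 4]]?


For a 2x2 matrix, eigenvalues satisfy lambda^2 - (trace)*lambda + det = 0
trace = -5 + 4 = -1
det = -5*4 - 6*2 = -32
discriminant = (-1)^2 - 4*(-32) = 129
spectral radius = max |eigenvalue| = 6.1789

6.1789


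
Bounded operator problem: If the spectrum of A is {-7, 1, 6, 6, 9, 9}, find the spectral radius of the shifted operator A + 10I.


Spectrum of A + 10I = {3, 11, 16, 16, 19, 19}
Spectral radius = max |lambda| over the shifted spectrum
= max(3, 11, 16, 16, 19, 19) = 19

19


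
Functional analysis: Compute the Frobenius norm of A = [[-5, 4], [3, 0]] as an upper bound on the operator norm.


||A||_F^2 = sum a_ij^2
= (-5)^2 + 4^2 + 3^2 + 0^2
= 25 + 16 + 9 + 0 = 50
||A||_F = sqrt(50) = 7.0711

7.0711


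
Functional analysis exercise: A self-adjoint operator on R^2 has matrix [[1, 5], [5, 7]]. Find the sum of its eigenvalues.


For a self-adjoint (symmetric) matrix, the eigenvalues are real.
The sum of eigenvalues equals the trace of the matrix.
trace = 1 + 7 = 8

8


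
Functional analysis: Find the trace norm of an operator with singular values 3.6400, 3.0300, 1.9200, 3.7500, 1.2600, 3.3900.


The nuclear norm is the sum of all singular values.
||T||_1 = 3.6400 + 3.0300 + 1.9200 + 3.7500 + 1.2600 + 3.3900
= 16.9900

16.9900


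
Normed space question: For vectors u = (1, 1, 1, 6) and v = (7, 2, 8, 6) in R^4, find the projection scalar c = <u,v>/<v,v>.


Computing <u,v> = 1*7 + 1*2 + 1*8 + 6*6 = 53
Computing <v,v> = 7^2 + 2^2 + 8^2 + 6^2 = 153
Projection coefficient = 53/153 = 0.3464

0.3464


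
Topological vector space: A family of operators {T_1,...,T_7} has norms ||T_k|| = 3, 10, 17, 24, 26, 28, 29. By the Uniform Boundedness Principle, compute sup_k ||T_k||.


By the Uniform Boundedness Principle, the supremum of norms is finite.
sup_k ||T_k|| = max(3, 10, 17, 24, 26, 28, 29) = 29

29


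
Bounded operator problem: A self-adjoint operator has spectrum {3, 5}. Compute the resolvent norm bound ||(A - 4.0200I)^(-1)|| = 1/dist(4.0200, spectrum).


dist(4.0200, {3, 5}) = min(|4.0200 - 3|, |4.0200 - 5|)
= min(1.0200, 0.9800) = 0.9800
Resolvent bound = 1/0.9800 = 1.0204

1.0204


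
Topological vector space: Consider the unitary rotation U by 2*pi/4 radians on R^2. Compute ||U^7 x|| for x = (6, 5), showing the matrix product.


U is a rotation by theta = 2*pi/4
U^7 = rotation by 7*theta = 14*pi/4 = 6*pi/4 (mod 2*pi)
cos(6*pi/4) = 0.0000, sin(6*pi/4) = -1.0000
U^7 x = (0.0000 * 6 - -1.0000 * 5, -1.0000 * 6 + 0.0000 * 5)
= (5.0000, -6.0000)
||U^7 x|| = sqrt(5.0000^2 + (-6.0000)^2) = sqrt(61.0000) = 7.8102

7.8102


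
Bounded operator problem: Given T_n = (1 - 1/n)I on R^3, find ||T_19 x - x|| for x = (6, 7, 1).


T_19 x - x = (1 - 1/19)x - x = -x/19
||x|| = sqrt(86) = 9.2736
||T_19 x - x|| = ||x||/19 = 9.2736/19 = 0.4881

0.4881


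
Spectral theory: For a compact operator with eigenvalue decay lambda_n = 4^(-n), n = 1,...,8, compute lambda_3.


The eigenvalue formula gives lambda_3 = 1/4^3
= 1/64
= 0.0156

0.0156


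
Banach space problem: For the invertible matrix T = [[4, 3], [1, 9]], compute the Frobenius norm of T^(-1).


det(T) = 4*9 - 3*1 = 33
T^(-1) = (1/33) * [[9, -3], [-1, 4]] = [[0.2727, -0.0909], [-0.0303, 0.1212]]
||T^(-1)||_F^2 = 0.2727^2 + (-0.0909)^2 + (-0.0303)^2 + 0.1212^2 = 0.0983
||T^(-1)||_F = sqrt(0.0983) = 0.3135

0.3135


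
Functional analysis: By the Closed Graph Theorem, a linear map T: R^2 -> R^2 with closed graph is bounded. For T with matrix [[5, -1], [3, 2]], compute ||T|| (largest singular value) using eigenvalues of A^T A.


A^T A = [[34, 1], [1, 5]]
trace(A^T A) = 39, det(A^T A) = 169
discriminant = 39^2 - 4*169 = 845
Largest eigenvalue of A^T A = (trace + sqrt(disc))/2 = 34.0344
||T|| = sqrt(34.0344) = 5.8339

5.8339


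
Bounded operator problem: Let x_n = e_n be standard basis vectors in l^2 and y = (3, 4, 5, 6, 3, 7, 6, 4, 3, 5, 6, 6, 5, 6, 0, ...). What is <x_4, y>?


x_4 = e_4 is the standard basis vector with 1 in position 4.
<x_4, y> = y_4 = 6
As n -> infinity, <x_n, y> -> 0, confirming weak convergence of (x_n) to 0.

6


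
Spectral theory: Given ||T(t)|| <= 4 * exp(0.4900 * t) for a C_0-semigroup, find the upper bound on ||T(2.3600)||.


||T(2.3600)|| <= 4 * exp(0.4900 * 2.3600)
= 4 * exp(1.1564)
= 4 * 3.1785
= 12.7139

12.7139


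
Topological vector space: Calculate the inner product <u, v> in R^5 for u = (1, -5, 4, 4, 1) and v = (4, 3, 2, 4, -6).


Computing the standard inner product <u, v> = sum u_i * v_i
= 1*4 + -5*3 + 4*2 + 4*4 + 1*-6
= 4 + -15 + 8 + 16 + -6
= 7

7


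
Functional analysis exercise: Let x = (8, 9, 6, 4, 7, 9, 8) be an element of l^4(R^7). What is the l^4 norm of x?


The l^4 norm = (sum |x_i|^4)^(1/4)
Sum of 4th powers = 4096 + 6561 + 1296 + 256 + 2401 + 6561 + 4096 = 25267
||x||_4 = (25267)^(1/4) = 12.6078

12.6078


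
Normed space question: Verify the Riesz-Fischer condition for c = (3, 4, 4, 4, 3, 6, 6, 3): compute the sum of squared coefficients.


sum |c_n|^2 = 3^2 + 4^2 + 4^2 + 4^2 + 3^2 + 6^2 + 6^2 + 3^2
= 9 + 16 + 16 + 16 + 9 + 36 + 36 + 9
= 147

147


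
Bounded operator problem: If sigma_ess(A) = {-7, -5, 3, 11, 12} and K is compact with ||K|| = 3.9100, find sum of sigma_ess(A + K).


By Weyl's theorem, the essential spectrum is invariant under compact perturbations.
sigma_ess(A + K) = sigma_ess(A) = {-7, -5, 3, 11, 12}
Sum = -7 + -5 + 3 + 11 + 12 = 14

14


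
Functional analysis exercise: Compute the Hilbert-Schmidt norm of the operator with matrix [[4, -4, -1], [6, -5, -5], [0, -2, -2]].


The Hilbert-Schmidt norm is sqrt(sum of squares of all entries).
Sum of squares = 4^2 + (-4)^2 + (-1)^2 + 6^2 + (-5)^2 + (-5)^2 + 0^2 + (-2)^2 + (-2)^2
= 16 + 16 + 1 + 36 + 25 + 25 + 0 + 4 + 4 = 127
||T||_HS = sqrt(127) = 11.2694

11.2694


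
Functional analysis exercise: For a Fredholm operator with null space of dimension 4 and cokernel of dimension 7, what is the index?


The Fredholm index is defined as ind(T) = dim(ker T) - dim(coker T)
= 4 - 7
= -3

-3


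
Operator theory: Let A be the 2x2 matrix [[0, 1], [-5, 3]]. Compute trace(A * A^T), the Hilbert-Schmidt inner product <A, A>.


trace(A * A^T) = sum of squares of all entries
= 0^2 + 1^2 + (-5)^2 + 3^2
= 0 + 1 + 25 + 9
= 35

35


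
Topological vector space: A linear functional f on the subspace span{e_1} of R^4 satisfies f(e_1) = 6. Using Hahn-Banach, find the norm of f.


The norm of f is given by ||f|| = sup_{||x||=1} |f(x)|.
On span{e_1}, ||e_1|| = 1, so ||f|| = |f(e_1)| / ||e_1||
= |6| / 1 = 6.0000

6.0000


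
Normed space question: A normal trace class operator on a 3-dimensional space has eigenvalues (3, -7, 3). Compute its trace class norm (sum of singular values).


For a normal operator, singular values equal |eigenvalues|.
Trace norm = sum |lambda_i| = 3 + 7 + 3
= 13

13


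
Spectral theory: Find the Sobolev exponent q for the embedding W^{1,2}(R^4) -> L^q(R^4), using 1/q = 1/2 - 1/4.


Using the Sobolev embedding formula: 1/q = 1/p - k/n
1/q = 1/2 - 1/4 = 1/4
q = 1/(1/4) = 4

4.0000


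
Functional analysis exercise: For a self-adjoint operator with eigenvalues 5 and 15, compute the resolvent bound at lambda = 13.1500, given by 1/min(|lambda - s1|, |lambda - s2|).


dist(13.1500, {5, 15}) = min(|13.1500 - 5|, |13.1500 - 15|)
= min(8.1500, 1.8500) = 1.8500
Resolvent bound = 1/1.8500 = 0.5405

0.5405


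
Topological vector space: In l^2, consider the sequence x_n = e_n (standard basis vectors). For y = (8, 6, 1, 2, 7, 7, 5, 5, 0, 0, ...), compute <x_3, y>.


x_3 = e_3 is the standard basis vector with 1 in position 3.
<x_3, y> = y_3 = 1
As n -> infinity, <x_n, y> -> 0, confirming weak convergence of (x_n) to 0.

1


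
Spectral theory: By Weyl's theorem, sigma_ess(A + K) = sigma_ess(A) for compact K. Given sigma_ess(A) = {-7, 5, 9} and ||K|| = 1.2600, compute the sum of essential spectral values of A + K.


By Weyl's theorem, the essential spectrum is invariant under compact perturbations.
sigma_ess(A + K) = sigma_ess(A) = {-7, 5, 9}
Sum = -7 + 5 + 9 = 7

7


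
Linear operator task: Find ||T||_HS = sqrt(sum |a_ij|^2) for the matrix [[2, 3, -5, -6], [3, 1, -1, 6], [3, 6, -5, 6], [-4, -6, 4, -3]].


The Hilbert-Schmidt norm is sqrt(sum of squares of all entries).
Sum of squares = 2^2 + 3^2 + (-5)^2 + (-6)^2 + 3^2 + 1^2 + (-1)^2 + 6^2 + 3^2 + 6^2 + (-5)^2 + 6^2 + (-4)^2 + (-6)^2 + 4^2 + (-3)^2
= 4 + 9 + 25 + 36 + 9 + 1 + 1 + 36 + 9 + 36 + 25 + 36 + 16 + 36 + 16 + 9 = 304
||T||_HS = sqrt(304) = 17.4356

17.4356


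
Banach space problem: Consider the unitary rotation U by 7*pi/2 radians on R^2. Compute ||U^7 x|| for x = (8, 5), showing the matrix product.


U is a rotation by theta = 7*pi/2
U^7 = rotation by 7*theta = 49*pi/2 = 1*pi/2 (mod 2*pi)
cos(1*pi/2) = 0.0000, sin(1*pi/2) = 1.0000
U^7 x = (0.0000 * 8 - 1.0000 * 5, 1.0000 * 8 + 0.0000 * 5)
= (-5.0000, 8.0000)
||U^7 x|| = sqrt((-5.0000)^2 + 8.0000^2) = sqrt(89.0000) = 9.4340

9.4340


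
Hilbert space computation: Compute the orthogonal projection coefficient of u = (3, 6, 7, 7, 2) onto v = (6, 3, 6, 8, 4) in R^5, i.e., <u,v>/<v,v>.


Computing <u,v> = 3*6 + 6*3 + 7*6 + 7*8 + 2*4 = 142
Computing <v,v> = 6^2 + 3^2 + 6^2 + 8^2 + 4^2 = 161
Projection coefficient = 142/161 = 0.8820

0.8820


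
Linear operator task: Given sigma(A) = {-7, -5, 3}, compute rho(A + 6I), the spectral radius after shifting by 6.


Spectrum of A + 6I = {-1, 1, 9}
Spectral radius = max |lambda| over the shifted spectrum
= max(1, 1, 9) = 9

9


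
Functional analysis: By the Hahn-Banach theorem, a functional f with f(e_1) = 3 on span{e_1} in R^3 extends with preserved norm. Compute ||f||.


The norm of f is given by ||f|| = sup_{||x||=1} |f(x)|.
On span{e_1}, ||e_1|| = 1, so ||f|| = |f(e_1)| / ||e_1||
= |3| / 1 = 3.0000

3.0000


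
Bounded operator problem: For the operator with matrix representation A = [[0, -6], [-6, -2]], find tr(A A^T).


trace(A * A^T) = sum of squares of all entries
= 0^2 + (-6)^2 + (-6)^2 + (-2)^2
= 0 + 36 + 36 + 4
= 76

76


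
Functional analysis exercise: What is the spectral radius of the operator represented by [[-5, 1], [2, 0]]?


For a 2x2 matrix, eigenvalues satisfy lambda^2 - (trace)*lambda + det = 0
trace = -5 + 0 = -5
det = -5*0 - 1*2 = -2
discriminant = (-5)^2 - 4*(-2) = 33
spectral radius = max |eigenvalue| = 5.3723

5.3723


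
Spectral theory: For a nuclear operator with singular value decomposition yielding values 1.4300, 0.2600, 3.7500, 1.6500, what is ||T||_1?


The nuclear norm is the sum of all singular values.
||T||_1 = 1.4300 + 0.2600 + 3.7500 + 1.6500
= 7.0900

7.0900


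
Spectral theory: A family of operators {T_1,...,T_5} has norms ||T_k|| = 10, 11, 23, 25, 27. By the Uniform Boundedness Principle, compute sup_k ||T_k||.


By the Uniform Boundedness Principle, the supremum of norms is finite.
sup_k ||T_k|| = max(10, 11, 23, 25, 27) = 27

27


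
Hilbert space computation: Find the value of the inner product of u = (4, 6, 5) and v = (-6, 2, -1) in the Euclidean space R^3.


Computing the standard inner product <u, v> = sum u_i * v_i
= 4*-6 + 6*2 + 5*-1
= -24 + 12 + -5
= -17

-17


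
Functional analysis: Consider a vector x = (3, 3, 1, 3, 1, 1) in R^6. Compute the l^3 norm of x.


The l^3 norm = (sum |x_i|^3)^(1/3)
Sum of 3th powers = 27 + 27 + 1 + 27 + 1 + 1 = 84
||x||_3 = (84)^(1/3) = 4.3795

4.3795


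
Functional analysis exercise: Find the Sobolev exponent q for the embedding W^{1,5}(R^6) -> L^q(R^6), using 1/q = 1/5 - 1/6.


Using the Sobolev embedding formula: 1/q = 1/p - k/n
1/q = 1/5 - 1/6 = 1/30
q = 1/(1/30) = 30

30.0000


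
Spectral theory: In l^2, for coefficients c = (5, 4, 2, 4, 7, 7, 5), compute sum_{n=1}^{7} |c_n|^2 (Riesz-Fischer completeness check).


sum |c_n|^2 = 5^2 + 4^2 + 2^2 + 4^2 + 7^2 + 7^2 + 5^2
= 25 + 16 + 4 + 16 + 49 + 49 + 25
= 184

184


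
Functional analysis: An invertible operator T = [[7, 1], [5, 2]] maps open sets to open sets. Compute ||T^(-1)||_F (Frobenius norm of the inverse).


det(T) = 7*2 - 1*5 = 9
T^(-1) = (1/9) * [[2, -1], [-5, 7]] = [[0.2222, -0.1111], [-0.5556, 0.7778]]
||T^(-1)||_F^2 = 0.2222^2 + (-0.1111)^2 + (-0.5556)^2 + 0.7778^2 = 0.9753
||T^(-1)||_F = sqrt(0.9753) = 0.9876

0.9876


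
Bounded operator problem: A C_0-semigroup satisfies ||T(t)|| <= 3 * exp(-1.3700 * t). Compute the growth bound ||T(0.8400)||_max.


||T(0.8400)|| <= 3 * exp(-1.3700 * 0.8400)
= 3 * exp(-1.1508)
= 3 * 0.3164
= 0.9492

0.9492


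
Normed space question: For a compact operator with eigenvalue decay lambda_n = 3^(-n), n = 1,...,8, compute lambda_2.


The eigenvalue formula gives lambda_2 = 1/3^2
= 1/9
= 0.1111

0.1111


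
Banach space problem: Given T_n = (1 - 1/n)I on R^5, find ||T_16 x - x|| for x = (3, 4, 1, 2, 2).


T_16 x - x = (1 - 1/16)x - x = -x/16
||x|| = sqrt(34) = 5.8310
||T_16 x - x|| = ||x||/16 = 5.8310/16 = 0.3644

0.3644


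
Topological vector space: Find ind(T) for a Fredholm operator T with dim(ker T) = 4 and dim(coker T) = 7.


The Fredholm index is defined as ind(T) = dim(ker T) - dim(coker T)
= 4 - 7
= -3

-3


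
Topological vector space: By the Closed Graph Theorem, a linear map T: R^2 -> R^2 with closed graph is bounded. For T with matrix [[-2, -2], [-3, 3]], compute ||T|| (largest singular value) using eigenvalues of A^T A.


A^T A = [[13, -5], [-5, 13]]
trace(A^T A) = 26, det(A^T A) = 144
discriminant = 26^2 - 4*144 = 100
Largest eigenvalue of A^T A = (trace + sqrt(disc))/2 = 18.0000
||T|| = sqrt(18.0000) = 4.2426

4.2426


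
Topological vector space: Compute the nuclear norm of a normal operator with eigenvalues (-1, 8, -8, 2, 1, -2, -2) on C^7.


For a normal operator, singular values equal |eigenvalues|.
Trace norm = sum |lambda_i| = 1 + 8 + 8 + 2 + 1 + 2 + 2
= 24

24


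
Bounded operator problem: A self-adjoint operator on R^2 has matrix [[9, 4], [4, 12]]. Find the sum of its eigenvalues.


For a self-adjoint (symmetric) matrix, the eigenvalues are real.
The sum of eigenvalues equals the trace of the matrix.
trace = 9 + 12 = 21

21


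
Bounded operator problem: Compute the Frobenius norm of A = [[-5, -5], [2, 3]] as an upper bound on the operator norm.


||A||_F^2 = sum a_ij^2
= (-5)^2 + (-5)^2 + 2^2 + 3^2
= 25 + 25 + 4 + 9 = 63
||A||_F = sqrt(63) = 7.9373

7.9373


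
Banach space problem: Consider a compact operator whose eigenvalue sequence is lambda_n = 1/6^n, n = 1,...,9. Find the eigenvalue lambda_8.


The eigenvalue formula gives lambda_8 = 1/6^8
= 1/1679616
= 5.9537e-07

5.9537e-07


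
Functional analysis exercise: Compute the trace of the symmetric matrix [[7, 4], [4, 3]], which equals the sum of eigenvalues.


For a self-adjoint (symmetric) matrix, the eigenvalues are real.
The sum of eigenvalues equals the trace of the matrix.
trace = 7 + 3 = 10

10


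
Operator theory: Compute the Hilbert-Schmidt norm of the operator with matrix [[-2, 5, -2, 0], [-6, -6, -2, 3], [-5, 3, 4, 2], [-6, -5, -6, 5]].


The Hilbert-Schmidt norm is sqrt(sum of squares of all entries).
Sum of squares = (-2)^2 + 5^2 + (-2)^2 + 0^2 + (-6)^2 + (-6)^2 + (-2)^2 + 3^2 + (-5)^2 + 3^2 + 4^2 + 2^2 + (-6)^2 + (-5)^2 + (-6)^2 + 5^2
= 4 + 25 + 4 + 0 + 36 + 36 + 4 + 9 + 25 + 9 + 16 + 4 + 36 + 25 + 36 + 25 = 294
||T||_HS = sqrt(294) = 17.1464

17.1464


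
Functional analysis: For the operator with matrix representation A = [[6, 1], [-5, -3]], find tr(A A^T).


trace(A * A^T) = sum of squares of all entries
= 6^2 + 1^2 + (-5)^2 + (-3)^2
= 36 + 1 + 25 + 9
= 71

71


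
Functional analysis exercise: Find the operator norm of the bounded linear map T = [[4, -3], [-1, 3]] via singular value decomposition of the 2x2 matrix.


A^T A = [[17, -15], [-15, 18]]
trace(A^T A) = 35, det(A^T A) = 81
discriminant = 35^2 - 4*81 = 901
Largest eigenvalue of A^T A = (trace + sqrt(disc))/2 = 32.5083
||T|| = sqrt(32.5083) = 5.7016

5.7016


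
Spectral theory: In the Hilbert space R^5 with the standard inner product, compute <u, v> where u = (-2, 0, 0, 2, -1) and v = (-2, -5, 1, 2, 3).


Computing the standard inner product <u, v> = sum u_i * v_i
= -2*-2 + 0*-5 + 0*1 + 2*2 + -1*3
= 4 + 0 + 0 + 4 + -3
= 5

5


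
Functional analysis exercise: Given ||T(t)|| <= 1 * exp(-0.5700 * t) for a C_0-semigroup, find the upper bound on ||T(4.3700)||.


||T(4.3700)|| <= 1 * exp(-0.5700 * 4.3700)
= 1 * exp(-2.4909)
= 1 * 0.0828
= 0.0828

0.0828


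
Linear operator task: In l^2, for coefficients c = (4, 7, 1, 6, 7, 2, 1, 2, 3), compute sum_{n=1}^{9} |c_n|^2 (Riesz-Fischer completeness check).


sum |c_n|^2 = 4^2 + 7^2 + 1^2 + 6^2 + 7^2 + 2^2 + 1^2 + 2^2 + 3^2
= 16 + 49 + 1 + 36 + 49 + 4 + 1 + 4 + 9
= 169

169


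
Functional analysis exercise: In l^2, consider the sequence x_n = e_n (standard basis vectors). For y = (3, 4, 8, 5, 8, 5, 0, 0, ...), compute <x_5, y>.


x_5 = e_5 is the standard basis vector with 1 in position 5.
<x_5, y> = y_5 = 8
As n -> infinity, <x_n, y> -> 0, confirming weak convergence of (x_n) to 0.

8


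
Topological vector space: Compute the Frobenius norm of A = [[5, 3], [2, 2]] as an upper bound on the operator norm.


||A||_F^2 = sum a_ij^2
= 5^2 + 3^2 + 2^2 + 2^2
= 25 + 9 + 4 + 4 = 42
||A||_F = sqrt(42) = 6.4807

6.4807


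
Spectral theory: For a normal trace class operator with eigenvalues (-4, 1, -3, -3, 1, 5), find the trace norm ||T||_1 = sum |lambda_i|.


For a normal operator, singular values equal |eigenvalues|.
Trace norm = sum |lambda_i| = 4 + 1 + 3 + 3 + 1 + 5
= 17

17


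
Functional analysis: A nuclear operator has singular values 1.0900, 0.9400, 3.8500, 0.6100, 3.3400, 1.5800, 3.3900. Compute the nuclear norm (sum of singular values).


The nuclear norm is the sum of all singular values.
||T||_1 = 1.0900 + 0.9400 + 3.8500 + 0.6100 + 3.3400 + 1.5800 + 3.3900
= 14.8000

14.8000


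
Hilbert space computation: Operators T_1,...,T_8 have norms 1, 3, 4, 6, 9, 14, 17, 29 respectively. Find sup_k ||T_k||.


By the Uniform Boundedness Principle, the supremum of norms is finite.
sup_k ||T_k|| = max(1, 3, 4, 6, 9, 14, 17, 29) = 29

29


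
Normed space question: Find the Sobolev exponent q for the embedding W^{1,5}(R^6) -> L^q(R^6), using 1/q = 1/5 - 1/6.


Using the Sobolev embedding formula: 1/q = 1/p - k/n
1/q = 1/5 - 1/6 = 1/30
q = 1/(1/30) = 30

30.0000


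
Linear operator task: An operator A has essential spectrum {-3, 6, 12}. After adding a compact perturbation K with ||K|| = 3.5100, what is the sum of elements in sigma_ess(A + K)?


By Weyl's theorem, the essential spectrum is invariant under compact perturbations.
sigma_ess(A + K) = sigma_ess(A) = {-3, 6, 12}
Sum = -3 + 6 + 12 = 15

15


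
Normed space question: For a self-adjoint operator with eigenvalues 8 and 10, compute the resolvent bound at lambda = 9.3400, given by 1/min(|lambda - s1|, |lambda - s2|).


dist(9.3400, {8, 10}) = min(|9.3400 - 8|, |9.3400 - 10|)
= min(1.3400, 0.6600) = 0.6600
Resolvent bound = 1/0.6600 = 1.5152

1.5152


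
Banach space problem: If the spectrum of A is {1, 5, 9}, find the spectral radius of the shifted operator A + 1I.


Spectrum of A + 1I = {2, 6, 10}
Spectral radius = max |lambda| over the shifted spectrum
= max(2, 6, 10) = 10

10


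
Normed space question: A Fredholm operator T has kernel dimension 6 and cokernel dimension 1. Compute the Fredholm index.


The Fredholm index is defined as ind(T) = dim(ker T) - dim(coker T)
= 6 - 1
= 5

5


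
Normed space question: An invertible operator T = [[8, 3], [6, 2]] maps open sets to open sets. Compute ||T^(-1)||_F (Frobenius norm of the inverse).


det(T) = 8*2 - 3*6 = -2
T^(-1) = (1/-2) * [[2, -3], [-6, 8]] = [[-1.0000, 1.5000], [3.0000, -4.0000]]
||T^(-1)||_F^2 = (-1.0000)^2 + 1.5000^2 + 3.0000^2 + (-4.0000)^2 = 28.2500
||T^(-1)||_F = sqrt(28.2500) = 5.3151

5.3151


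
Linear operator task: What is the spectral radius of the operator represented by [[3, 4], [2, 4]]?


For a 2x2 matrix, eigenvalues satisfy lambda^2 - (trace)*lambda + det = 0
trace = 3 + 4 = 7
det = 3*4 - 4*2 = 4
discriminant = 7^2 - 4*(4) = 33
spectral radius = max |eigenvalue| = 6.3723

6.3723


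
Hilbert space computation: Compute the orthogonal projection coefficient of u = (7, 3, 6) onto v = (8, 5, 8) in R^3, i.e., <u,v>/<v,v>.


Computing <u,v> = 7*8 + 3*5 + 6*8 = 119
Computing <v,v> = 8^2 + 5^2 + 8^2 = 153
Projection coefficient = 119/153 = 0.7778

0.7778


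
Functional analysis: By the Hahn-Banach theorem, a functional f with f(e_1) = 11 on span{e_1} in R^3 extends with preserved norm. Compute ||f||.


The norm of f is given by ||f|| = sup_{||x||=1} |f(x)|.
On span{e_1}, ||e_1|| = 1, so ||f|| = |f(e_1)| / ||e_1||
= |11| / 1 = 11.0000

11.0000


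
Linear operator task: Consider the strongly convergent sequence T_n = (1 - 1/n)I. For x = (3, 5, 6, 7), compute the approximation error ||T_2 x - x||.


T_2 x - x = (1 - 1/2)x - x = -x/2
||x|| = sqrt(119) = 10.9087
||T_2 x - x|| = ||x||/2 = 10.9087/2 = 5.4544

5.4544


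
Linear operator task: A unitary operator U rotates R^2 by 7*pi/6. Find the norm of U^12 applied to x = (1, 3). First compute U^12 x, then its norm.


U is a rotation by theta = 7*pi/6
U^12 = rotation by 12*theta = 84*pi/6 = 0*pi/6 (mod 2*pi)
cos(0*pi/6) = 1.0000, sin(0*pi/6) = 0.0000
U^12 x = (1.0000 * 1 - 0.0000 * 3, 0.0000 * 1 + 1.0000 * 3)
= (1.0000, 3.0000)
||U^12 x|| = sqrt(1.0000^2 + 3.0000^2) = sqrt(10.0000) = 3.1623

3.1623


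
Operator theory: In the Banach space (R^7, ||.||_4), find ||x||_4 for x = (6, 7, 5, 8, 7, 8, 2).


The l^4 norm = (sum |x_i|^4)^(1/4)
Sum of 4th powers = 1296 + 2401 + 625 + 4096 + 2401 + 4096 + 16 = 14931
||x||_4 = (14931)^(1/4) = 11.0541

11.0541


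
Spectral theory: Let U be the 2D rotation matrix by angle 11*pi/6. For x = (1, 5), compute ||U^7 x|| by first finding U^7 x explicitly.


U is a rotation by theta = 11*pi/6
U^7 = rotation by 7*theta = 77*pi/6 = 5*pi/6 (mod 2*pi)
cos(5*pi/6) = -0.8660, sin(5*pi/6) = 0.5000
U^7 x = (-0.8660 * 1 - 0.5000 * 5, 0.5000 * 1 + -0.8660 * 5)
= (-3.3660, -3.8301)
||U^7 x|| = sqrt((-3.3660)^2 + (-3.8301)^2) = sqrt(26.0000) = 5.0990

5.0990


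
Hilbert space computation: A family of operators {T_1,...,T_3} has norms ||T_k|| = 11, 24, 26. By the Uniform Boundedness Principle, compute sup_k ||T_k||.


By the Uniform Boundedness Principle, the supremum of norms is finite.
sup_k ||T_k|| = max(11, 24, 26) = 26

26


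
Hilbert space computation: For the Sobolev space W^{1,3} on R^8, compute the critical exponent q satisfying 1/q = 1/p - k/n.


Using the Sobolev embedding formula: 1/q = 1/p - k/n
1/q = 1/3 - 1/8 = 5/24
q = 1/(5/24) = 24/5 = 4.8000

4.8000


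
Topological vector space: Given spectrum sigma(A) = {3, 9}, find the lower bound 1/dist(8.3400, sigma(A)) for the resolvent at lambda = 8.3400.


dist(8.3400, {3, 9}) = min(|8.3400 - 3|, |8.3400 - 9|)
= min(5.3400, 0.6600) = 0.6600
Resolvent bound = 1/0.6600 = 1.5152

1.5152


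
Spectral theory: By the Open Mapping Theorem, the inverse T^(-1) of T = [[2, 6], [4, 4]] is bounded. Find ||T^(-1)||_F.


det(T) = 2*4 - 6*4 = -16
T^(-1) = (1/-16) * [[4, -6], [-4, 2]] = [[-0.2500, 0.3750], [0.2500, -0.1250]]
||T^(-1)||_F^2 = (-0.2500)^2 + 0.3750^2 + 0.2500^2 + (-0.1250)^2 = 0.2812
||T^(-1)||_F = sqrt(0.2812) = 0.5303

0.5303


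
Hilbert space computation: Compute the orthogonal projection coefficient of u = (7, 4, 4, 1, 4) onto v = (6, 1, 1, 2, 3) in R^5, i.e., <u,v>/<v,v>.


Computing <u,v> = 7*6 + 4*1 + 4*1 + 1*2 + 4*3 = 64
Computing <v,v> = 6^2 + 1^2 + 1^2 + 2^2 + 3^2 = 51
Projection coefficient = 64/51 = 1.2549

1.2549


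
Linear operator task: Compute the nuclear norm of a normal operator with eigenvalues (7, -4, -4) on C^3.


For a normal operator, singular values equal |eigenvalues|.
Trace norm = sum |lambda_i| = 7 + 4 + 4
= 15

15


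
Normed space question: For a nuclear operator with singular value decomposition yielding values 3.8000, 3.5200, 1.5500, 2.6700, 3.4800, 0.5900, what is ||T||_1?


The nuclear norm is the sum of all singular values.
||T||_1 = 3.8000 + 3.5200 + 1.5500 + 2.6700 + 3.4800 + 0.5900
= 15.6100

15.6100


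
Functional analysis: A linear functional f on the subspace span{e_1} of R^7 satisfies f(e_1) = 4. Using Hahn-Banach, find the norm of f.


The norm of f is given by ||f|| = sup_{||x||=1} |f(x)|.
On span{e_1}, ||e_1|| = 1, so ||f|| = |f(e_1)| / ||e_1||
= |4| / 1 = 4.0000

4.0000


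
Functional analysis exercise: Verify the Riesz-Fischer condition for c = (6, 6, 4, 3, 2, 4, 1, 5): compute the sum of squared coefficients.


sum |c_n|^2 = 6^2 + 6^2 + 4^2 + 3^2 + 2^2 + 4^2 + 1^2 + 5^2
= 36 + 36 + 16 + 9 + 4 + 16 + 1 + 25
= 143

143


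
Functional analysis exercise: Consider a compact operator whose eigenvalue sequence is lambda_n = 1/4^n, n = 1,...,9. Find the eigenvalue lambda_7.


The eigenvalue formula gives lambda_7 = 1/4^7
= 1/16384
= 6.1035e-05

6.1035e-05


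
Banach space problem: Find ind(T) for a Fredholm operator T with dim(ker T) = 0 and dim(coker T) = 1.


The Fredholm index is defined as ind(T) = dim(ker T) - dim(coker T)
= 0 - 1
= -1

-1


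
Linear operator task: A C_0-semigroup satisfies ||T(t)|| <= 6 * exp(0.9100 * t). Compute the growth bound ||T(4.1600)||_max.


||T(4.1600)|| <= 6 * exp(0.9100 * 4.1600)
= 6 * exp(3.7856)
= 6 * 44.0621
= 264.3726

264.3726


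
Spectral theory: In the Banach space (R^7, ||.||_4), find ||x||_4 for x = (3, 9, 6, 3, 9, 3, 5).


The l^4 norm = (sum |x_i|^4)^(1/4)
Sum of 4th powers = 81 + 6561 + 1296 + 81 + 6561 + 81 + 625 = 15286
||x||_4 = (15286)^(1/4) = 11.1192

11.1192


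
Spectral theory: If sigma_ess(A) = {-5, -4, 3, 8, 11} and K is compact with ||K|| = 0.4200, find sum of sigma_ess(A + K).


By Weyl's theorem, the essential spectrum is invariant under compact perturbations.
sigma_ess(A + K) = sigma_ess(A) = {-5, -4, 3, 8, 11}
Sum = -5 + -4 + 3 + 8 + 11 = 13

13


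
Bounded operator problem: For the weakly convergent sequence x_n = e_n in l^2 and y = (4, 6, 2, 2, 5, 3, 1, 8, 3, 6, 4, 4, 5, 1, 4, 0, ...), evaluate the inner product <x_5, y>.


x_5 = e_5 is the standard basis vector with 1 in position 5.
<x_5, y> = y_5 = 5
As n -> infinity, <x_n, y> -> 0, confirming weak convergence of (x_n) to 0.

5


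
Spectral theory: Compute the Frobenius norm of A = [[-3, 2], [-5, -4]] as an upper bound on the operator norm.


||A||_F^2 = sum a_ij^2
= (-3)^2 + 2^2 + (-5)^2 + (-4)^2
= 9 + 4 + 25 + 16 = 54
||A||_F = sqrt(54) = 7.3485

7.3485


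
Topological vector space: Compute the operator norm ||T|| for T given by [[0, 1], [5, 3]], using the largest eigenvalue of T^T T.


A^T A = [[25, 15], [15, 10]]
trace(A^T A) = 35, det(A^T A) = 25
discriminant = 35^2 - 4*25 = 1125
Largest eigenvalue of A^T A = (trace + sqrt(disc))/2 = 34.2705
||T|| = sqrt(34.2705) = 5.8541

5.8541


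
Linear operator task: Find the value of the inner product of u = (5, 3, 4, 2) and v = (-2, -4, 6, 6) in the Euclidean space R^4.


Computing the standard inner product <u, v> = sum u_i * v_i
= 5*-2 + 3*-4 + 4*6 + 2*6
= -10 + -12 + 24 + 12
= 14

14


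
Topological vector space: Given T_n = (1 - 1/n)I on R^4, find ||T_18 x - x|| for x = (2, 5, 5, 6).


T_18 x - x = (1 - 1/18)x - x = -x/18
||x|| = sqrt(90) = 9.4868
||T_18 x - x|| = ||x||/18 = 9.4868/18 = 0.5270

0.5270


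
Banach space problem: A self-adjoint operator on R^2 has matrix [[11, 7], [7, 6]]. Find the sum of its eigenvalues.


For a self-adjoint (symmetric) matrix, the eigenvalues are real.
The sum of eigenvalues equals the trace of the matrix.
trace = 11 + 6 = 17

17


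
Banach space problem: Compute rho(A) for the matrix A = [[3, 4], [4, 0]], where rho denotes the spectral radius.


For a 2x2 matrix, eigenvalues satisfy lambda^2 - (trace)*lambda + det = 0
trace = 3 + 0 = 3
det = 3*0 - 4*4 = -16
discriminant = 3^2 - 4*(-16) = 73
spectral radius = max |eigenvalue| = 5.7720

5.7720


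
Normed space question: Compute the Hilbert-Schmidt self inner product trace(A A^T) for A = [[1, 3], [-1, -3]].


trace(A * A^T) = sum of squares of all entries
= 1^2 + 3^2 + (-1)^2 + (-3)^2
= 1 + 9 + 1 + 9
= 20

20


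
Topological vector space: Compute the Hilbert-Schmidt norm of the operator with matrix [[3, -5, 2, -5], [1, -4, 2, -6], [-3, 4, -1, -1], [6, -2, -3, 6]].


The Hilbert-Schmidt norm is sqrt(sum of squares of all entries).
Sum of squares = 3^2 + (-5)^2 + 2^2 + (-5)^2 + 1^2 + (-4)^2 + 2^2 + (-6)^2 + (-3)^2 + 4^2 + (-1)^2 + (-1)^2 + 6^2 + (-2)^2 + (-3)^2 + 6^2
= 9 + 25 + 4 + 25 + 1 + 16 + 4 + 36 + 9 + 16 + 1 + 1 + 36 + 4 + 9 + 36 = 232
||T||_HS = sqrt(232) = 15.2315

15.2315


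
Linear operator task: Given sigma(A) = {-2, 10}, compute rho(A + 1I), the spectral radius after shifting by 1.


Spectrum of A + 1I = {-1, 11}
Spectral radius = max |lambda| over the shifted spectrum
= max(1, 11) = 11

11


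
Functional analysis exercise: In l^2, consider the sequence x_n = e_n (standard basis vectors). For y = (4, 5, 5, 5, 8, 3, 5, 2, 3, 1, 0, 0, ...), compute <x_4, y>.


x_4 = e_4 is the standard basis vector with 1 in position 4.
<x_4, y> = y_4 = 5
As n -> infinity, <x_n, y> -> 0, confirming weak convergence of (x_n) to 0.

5


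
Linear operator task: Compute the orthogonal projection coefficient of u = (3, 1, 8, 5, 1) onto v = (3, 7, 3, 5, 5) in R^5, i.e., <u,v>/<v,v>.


Computing <u,v> = 3*3 + 1*7 + 8*3 + 5*5 + 1*5 = 70
Computing <v,v> = 3^2 + 7^2 + 3^2 + 5^2 + 5^2 = 117
Projection coefficient = 70/117 = 0.5983

0.5983


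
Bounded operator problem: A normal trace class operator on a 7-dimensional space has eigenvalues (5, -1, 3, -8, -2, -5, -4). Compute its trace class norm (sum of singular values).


For a normal operator, singular values equal |eigenvalues|.
Trace norm = sum |lambda_i| = 5 + 1 + 3 + 8 + 2 + 5 + 4
= 28

28


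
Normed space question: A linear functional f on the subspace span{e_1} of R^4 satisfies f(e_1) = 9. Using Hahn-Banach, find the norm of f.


The norm of f is given by ||f|| = sup_{||x||=1} |f(x)|.
On span{e_1}, ||e_1|| = 1, so ||f|| = |f(e_1)| / ||e_1||
= |9| / 1 = 9.0000

9.0000


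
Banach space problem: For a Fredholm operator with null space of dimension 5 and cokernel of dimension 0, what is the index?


The Fredholm index is defined as ind(T) = dim(ker T) - dim(coker T)
= 5 - 0
= 5

5


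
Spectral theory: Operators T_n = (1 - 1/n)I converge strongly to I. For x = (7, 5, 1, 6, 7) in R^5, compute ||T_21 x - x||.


T_21 x - x = (1 - 1/21)x - x = -x/21
||x|| = sqrt(160) = 12.6491
||T_21 x - x|| = ||x||/21 = 12.6491/21 = 0.6023

0.6023


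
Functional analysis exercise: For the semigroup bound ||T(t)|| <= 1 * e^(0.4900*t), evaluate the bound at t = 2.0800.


||T(2.0800)|| <= 1 * exp(0.4900 * 2.0800)
= 1 * exp(1.0192)
= 1 * 2.7710
= 2.7710

2.7710


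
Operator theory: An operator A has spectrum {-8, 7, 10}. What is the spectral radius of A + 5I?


Spectrum of A + 5I = {-3, 12, 15}
Spectral radius = max |lambda| over the shifted spectrum
= max(3, 12, 15) = 15

15


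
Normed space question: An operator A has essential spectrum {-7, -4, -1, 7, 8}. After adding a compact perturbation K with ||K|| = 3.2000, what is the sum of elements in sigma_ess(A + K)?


By Weyl's theorem, the essential spectrum is invariant under compact perturbations.
sigma_ess(A + K) = sigma_ess(A) = {-7, -4, -1, 7, 8}
Sum = -7 + -4 + -1 + 7 + 8 = 3

3


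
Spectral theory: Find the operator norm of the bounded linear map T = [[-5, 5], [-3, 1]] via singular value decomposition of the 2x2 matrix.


A^T A = [[34, -28], [-28, 26]]
trace(A^T A) = 60, det(A^T A) = 100
discriminant = 60^2 - 4*100 = 3200
Largest eigenvalue of A^T A = (trace + sqrt(disc))/2 = 58.2843
||T|| = sqrt(58.2843) = 7.6344

7.6344


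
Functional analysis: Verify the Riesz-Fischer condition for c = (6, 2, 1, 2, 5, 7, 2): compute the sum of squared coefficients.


sum |c_n|^2 = 6^2 + 2^2 + 1^2 + 2^2 + 5^2 + 7^2 + 2^2
= 36 + 4 + 1 + 4 + 25 + 49 + 4
= 123

123


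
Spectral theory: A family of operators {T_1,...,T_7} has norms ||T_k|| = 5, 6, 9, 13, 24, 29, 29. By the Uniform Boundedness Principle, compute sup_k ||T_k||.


By the Uniform Boundedness Principle, the supremum of norms is finite.
sup_k ||T_k|| = max(5, 6, 9, 13, 24, 29, 29) = 29

29


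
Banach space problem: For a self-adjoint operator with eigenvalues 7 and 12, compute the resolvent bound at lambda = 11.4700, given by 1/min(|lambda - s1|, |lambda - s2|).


dist(11.4700, {7, 12}) = min(|11.4700 - 7|, |11.4700 - 12|)
= min(4.4700, 0.5300) = 0.5300
Resolvent bound = 1/0.5300 = 1.8868

1.8868
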